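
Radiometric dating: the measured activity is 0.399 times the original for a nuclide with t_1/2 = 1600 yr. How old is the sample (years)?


lambda = ln(2) / t_half = ln(2) / 1600 = 4.332170e-04 /yr
t = -ln(A/A0) / lambda
t = -ln(0.399) / 4.332170e-04
t = 2120.9 yr

2120.9


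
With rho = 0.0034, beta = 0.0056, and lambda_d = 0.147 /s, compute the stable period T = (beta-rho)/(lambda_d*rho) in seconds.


T = (beta - rho) / (lambda_d * rho)
T = (0.0056 - 0.0034) / (0.147 * 0.0034)
T = 4.4018 s

4.4018


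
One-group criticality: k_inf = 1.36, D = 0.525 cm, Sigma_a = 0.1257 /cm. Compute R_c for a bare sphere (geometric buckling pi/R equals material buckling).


L^2 = D / Sigma_a = 0.525 / 0.1257 = 4.176611 cm^2
B_m^2 = (k_inf - 1) / L^2 = (1.36 - 1) / 4.176611 = 0.08619429 /cm^2
For a bare sphere: B_g = pi/R, so R_c = pi / sqrt(B_m^2)
R_c = pi / sqrt(0.08619429) = 10.701 cm

10.701


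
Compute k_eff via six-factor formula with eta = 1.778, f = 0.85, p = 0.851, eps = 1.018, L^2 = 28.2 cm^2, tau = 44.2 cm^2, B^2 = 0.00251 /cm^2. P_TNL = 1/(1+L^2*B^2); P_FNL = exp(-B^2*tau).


k_inf = eta*f*p*eps = 1.778*0.85*0.851*1.018 = 1.309266
P_TNL = 1/(1 + L^2*B^2) = 1/(1 + 28.2*0.00251) = 0.9338969
P_FNL = exp(-B^2*tau) = exp(-0.00251*44.2) = 0.8949907
k_eff = k_inf * P_TNL * P_FNL = 1.309266 * 0.9338969 * 0.8949907
k_eff = 1.0943

1.0943


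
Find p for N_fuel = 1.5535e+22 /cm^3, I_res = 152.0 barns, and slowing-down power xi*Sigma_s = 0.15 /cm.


p = exp(-N * I * 1e-24 / (xi*Sigma_s))
p = exp(-1.5535e+22 * 152.0 * 1e-24 / 0.15)
p = 1.4564e-07

1.4564e-07


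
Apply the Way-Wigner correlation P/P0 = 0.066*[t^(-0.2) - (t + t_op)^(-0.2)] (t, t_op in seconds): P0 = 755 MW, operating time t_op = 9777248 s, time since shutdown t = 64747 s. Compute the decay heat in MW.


P/P0 = 0.066 * [t^(-0.2) - (t + t_op)^(-0.2)]
P/P0 = 0.066 * [64747^(-0.2) - (64747 + 9777248)^(-0.2)]
P/P0 = 0.066 * [0.1090827 - 0.03993773] = 0.004563568
P = 755 * 0.004563568 = 3.4455 MW

3.4455


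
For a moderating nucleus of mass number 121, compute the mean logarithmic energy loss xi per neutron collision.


xi = 1 + (A-1)^2/(2A) * ln((A-1)/(A+1))
xi = 1 + (121-1)^2/(2*121) * ln((121-1)/(121 +1))
xi = 0.016438

0.016438


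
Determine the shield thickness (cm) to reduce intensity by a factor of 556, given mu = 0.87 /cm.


x = ln(factor) / mu
x = ln(556) / 0.87
x = 7.2653 cm

7.2653


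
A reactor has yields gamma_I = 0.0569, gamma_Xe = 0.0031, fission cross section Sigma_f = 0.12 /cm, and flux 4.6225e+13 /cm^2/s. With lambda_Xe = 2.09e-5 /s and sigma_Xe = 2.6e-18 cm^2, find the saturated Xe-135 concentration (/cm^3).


Xe_eq = (gamma_I + gamma_Xe) * Sigma_f * phi / (lambda_Xe + sigma_Xe * phi)
Numerator = (0.0569 + 0.0031) * 0.12 * 4.6225e+13 = 3.328200e+11
Denominator = 2.09e-5 + 2.6e-18 * 4.6225e+13 = 1.410850e-04
Xe_eq = 3.328200e+11 / 1.410850e-04 = 2.3590e+15 /cm^3

2.3590e+15


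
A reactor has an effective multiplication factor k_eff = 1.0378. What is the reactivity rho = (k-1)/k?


rho = (k_eff - 1) / k_eff
rho = (1.0378 - 1) / 1.0378
rho = 0.036423

0.036423


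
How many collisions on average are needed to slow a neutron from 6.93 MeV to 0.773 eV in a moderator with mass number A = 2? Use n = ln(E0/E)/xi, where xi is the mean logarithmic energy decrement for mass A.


xi = 1 + (A-1)^2/(2A)*ln((A-1)/(A+1)) = 0.7253469 (for A = 2)
n = ln(E0/E) / xi
n = ln(6.93e6 / 0.773) / 0.7253469
n = ln(8.965071e+06) / 0.7253469 = 22.071

22.071


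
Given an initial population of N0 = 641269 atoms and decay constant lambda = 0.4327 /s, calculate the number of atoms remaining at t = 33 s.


N = N0 * exp(-lambda * t)
N = 641269 * exp(-0.4327 * 33)
N = 0.40337

0.40337


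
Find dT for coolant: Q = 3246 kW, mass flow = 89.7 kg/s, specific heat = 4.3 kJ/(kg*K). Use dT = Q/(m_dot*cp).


dT = Q / (m_dot * cp)
dT = 3246 / (89.7 * 4.3)
dT = 8.4156 C

8.4156


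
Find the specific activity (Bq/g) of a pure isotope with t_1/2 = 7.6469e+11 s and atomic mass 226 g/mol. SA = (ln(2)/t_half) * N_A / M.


lambda = ln(2) / t_half = ln(2) / 7.6469e+11 = 9.064421e-13 /s
SA = lambda * N_A / M
SA = 9.064421e-13 * 6.022e23 / 226
SA = 2.4153e+09 Bq/g

2.4153e+09


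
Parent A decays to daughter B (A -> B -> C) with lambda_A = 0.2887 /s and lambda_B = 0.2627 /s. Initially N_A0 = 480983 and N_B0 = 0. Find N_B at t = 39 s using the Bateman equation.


N_B(t) = lambda_A * N_A0 / (lambda_B - lambda_A) * [exp(-lambda_A*t) - exp(-lambda_B*t)]
exp(-0.2887*39) = 1.288689e-05; exp(-0.2627*39) = 3.552407e-05
N_B = 0.2887 * 480983 / (0.2627 - 0.2887) * (1.288689e-05 - 3.552407e-05)
N_B = 120.90

120.90


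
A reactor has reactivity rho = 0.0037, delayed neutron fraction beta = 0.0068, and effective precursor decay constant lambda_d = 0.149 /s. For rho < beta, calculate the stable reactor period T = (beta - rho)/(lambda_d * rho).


T = (beta - rho) / (lambda_d * rho)
T = (0.0068 - 0.0037) / (0.149 * 0.0037)
T = 5.6231 s

5.6231


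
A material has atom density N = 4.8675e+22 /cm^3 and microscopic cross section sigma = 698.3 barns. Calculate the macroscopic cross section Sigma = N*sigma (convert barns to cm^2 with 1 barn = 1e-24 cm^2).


Sigma = N * sigma_barns * 1e-24
Sigma = 4.8675e+22 * 698.3 * 1e-24
Sigma = 33.990 /cm

33.990


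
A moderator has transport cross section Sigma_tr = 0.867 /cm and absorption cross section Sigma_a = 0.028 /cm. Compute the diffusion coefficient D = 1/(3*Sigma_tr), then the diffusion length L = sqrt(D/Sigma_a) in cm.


D = 1 / (3 * Sigma_tr) = 1 / (3 * 0.867) = 0.3844675 cm
L = sqrt(D / Sigma_a)
L = sqrt(0.3844675 / 0.028)
L = 3.7055 cm

3.7055


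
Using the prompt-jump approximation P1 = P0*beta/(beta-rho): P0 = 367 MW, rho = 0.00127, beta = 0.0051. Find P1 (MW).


P1/P0 = beta / (beta - rho)
P1/P0 = 0.0051 / (0.0051 - 0.00127) = 1.331593
P1 = 367 * 1.331593 = 488.69 MW

488.69


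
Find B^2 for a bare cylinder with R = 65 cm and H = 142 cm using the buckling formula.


B^2 = (2.405/R)^2 + (pi/H)^2
B^2 = (2.405/65)^2 + (pi/142)^2
B^2 = 0.0018585 /cm^2

0.0018585


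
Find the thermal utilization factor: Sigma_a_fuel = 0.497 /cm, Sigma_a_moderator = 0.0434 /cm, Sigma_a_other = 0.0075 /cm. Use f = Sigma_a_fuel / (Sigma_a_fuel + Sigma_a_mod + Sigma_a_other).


f = Sigma_a_fuel / (Sigma_a_fuel + Sigma_a_mod + Sigma_a_other)
f = 0.497 / (0.497 + 0.0434 + 0.0075)
f = 0.90710

0.90710


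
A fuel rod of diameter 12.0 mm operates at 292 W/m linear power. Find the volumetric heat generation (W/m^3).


r = D / 2 / 1000 = 12.0 / 2 / 1000 = 0.006 m
q''' = q' / (pi * r^2)
q''' = 292 / (pi * 0.006^2)
q''' = 2.5818e+06 W/m^3

2.5818e+06


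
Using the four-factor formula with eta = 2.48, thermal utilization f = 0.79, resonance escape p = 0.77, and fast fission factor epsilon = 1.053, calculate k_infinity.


k_inf = eta * f * p * epsilon
k_inf = 2.48 * 0.79 * 0.77 * 1.053
k_inf = 1.5885

1.5885


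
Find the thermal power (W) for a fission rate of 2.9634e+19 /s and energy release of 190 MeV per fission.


P = fission_rate * E_MeV * 1.602e-13
P = 2.9634e+19 * 190 * 1.602e-13
P = 9.0200e+08 W

9.0200e+08


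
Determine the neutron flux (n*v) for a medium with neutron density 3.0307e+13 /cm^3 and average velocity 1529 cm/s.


phi = n * v
phi = 3.0307e+13 * 1529
phi = 4.6339e+16 /cm^2/s

4.6339e+16


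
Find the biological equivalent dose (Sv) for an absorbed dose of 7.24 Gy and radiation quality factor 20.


H = D * Q
H = 7.24 * 20
H = 144.80 Sv

144.80


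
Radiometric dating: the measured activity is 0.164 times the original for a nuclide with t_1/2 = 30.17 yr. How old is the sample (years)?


lambda = ln(2) / t_half = ln(2) / 30.17 = 0.02297472 /yr
t = -ln(A/A0) / lambda
t = -ln(0.164) / 0.02297472
t = 78.690 yr

78.690


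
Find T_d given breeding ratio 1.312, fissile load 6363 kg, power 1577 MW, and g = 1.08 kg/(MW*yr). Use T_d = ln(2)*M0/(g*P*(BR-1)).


Breeding gain G = BR - 1 = 1.312 - 1 = 0.312
Fissile production rate = g * P * G = 1.08 * 1577 * 0.312 = 531.38592 kg/yr
T_d = ln(2) * M0 / (g * P * G)
T_d = ln(2) * 6363 / 531.38592 = 8.3000 yr

8.3000


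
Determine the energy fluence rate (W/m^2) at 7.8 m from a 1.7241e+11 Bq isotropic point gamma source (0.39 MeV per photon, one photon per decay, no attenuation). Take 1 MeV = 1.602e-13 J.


psi = A * E * 1.602e-13 / (4*pi*r^2)
psi = 1.7241e+11 * 0.39 * 1.602e-13 / (4*pi*7.8^2)
psi = 1.4089e-05 W/m^2

1.4089e-05


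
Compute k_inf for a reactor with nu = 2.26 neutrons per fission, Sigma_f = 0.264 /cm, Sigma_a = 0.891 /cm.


k_inf = nu * Sigma_f / Sigma_a
k_inf = 2.26 * 0.264 / 0.891
k_inf = 0.66963

0.66963


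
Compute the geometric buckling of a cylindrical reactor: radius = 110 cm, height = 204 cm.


B^2 = (2.405/R)^2 + (pi/H)^2
B^2 = (2.405/110)^2 + (pi/204)^2
B^2 = 7.1518e-04 /cm^2

7.1518e-04


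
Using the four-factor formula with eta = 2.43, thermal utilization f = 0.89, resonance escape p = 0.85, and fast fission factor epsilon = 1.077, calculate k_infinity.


k_inf = eta * f * p * epsilon
k_inf = 2.43 * 0.89 * 0.85 * 1.077
k_inf = 1.9798

1.9798


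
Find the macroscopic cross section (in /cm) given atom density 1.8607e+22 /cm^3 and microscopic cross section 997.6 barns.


Sigma = N * sigma_barns * 1e-24
Sigma = 1.8607e+22 * 997.6 * 1e-24
Sigma = 18.562 /cm

18.562


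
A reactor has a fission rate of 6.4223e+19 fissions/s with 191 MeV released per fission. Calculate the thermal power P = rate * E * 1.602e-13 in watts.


P = fission_rate * E_MeV * 1.602e-13
P = 6.4223e+19 * 191 * 1.602e-13
P = 1.9651e+09 W

1.9651e+09


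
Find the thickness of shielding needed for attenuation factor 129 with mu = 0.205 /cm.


x = ln(factor) / mu
x = ln(129) / 0.205
x = 23.706 cm

23.706


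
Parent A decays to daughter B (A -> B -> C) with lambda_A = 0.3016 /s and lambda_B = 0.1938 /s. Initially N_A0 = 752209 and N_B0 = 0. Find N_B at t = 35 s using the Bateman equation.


N_B(t) = lambda_A * N_A0 / (lambda_B - lambda_A) * [exp(-lambda_A*t) - exp(-lambda_B*t)]
exp(-0.3016*35) = 2.603679e-05; exp(-0.1938*35) = 0.001132871
N_B = 0.3016 * 752209 / (0.1938 - 0.3016) * (2.603679e-05 - 0.001132871)
N_B = 2329.3

2329.3


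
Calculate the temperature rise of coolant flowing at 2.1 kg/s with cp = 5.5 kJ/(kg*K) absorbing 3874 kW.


dT = Q / (m_dot * cp)
dT = 3874 / (2.1 * 5.5)
dT = 335.41 C

335.41


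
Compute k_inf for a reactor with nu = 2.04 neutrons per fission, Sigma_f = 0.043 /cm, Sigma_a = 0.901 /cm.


k_inf = nu * Sigma_f / Sigma_a
k_inf = 2.04 * 0.043 / 0.901
k_inf = 0.097358

0.097358


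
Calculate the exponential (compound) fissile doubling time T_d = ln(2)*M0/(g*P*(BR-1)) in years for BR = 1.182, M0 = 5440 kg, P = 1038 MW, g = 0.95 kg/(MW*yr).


Breeding gain G = BR - 1 = 1.182 - 1 = 0.182
Fissile production rate = g * P * G = 0.95 * 1038 * 0.182 = 179.4702 kg/yr
T_d = ln(2) * M0 / (g * P * G)
T_d = ln(2) * 5440 / 179.4702 = 21.010 yr

21.010


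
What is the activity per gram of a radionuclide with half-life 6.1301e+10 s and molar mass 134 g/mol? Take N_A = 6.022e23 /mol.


lambda = ln(2) / t_half = ln(2) / 6.1301e+10 = 1.130727e-11 /s
SA = lambda * N_A / M
SA = 1.130727e-11 * 6.022e23 / 134
SA = 5.0815e+10 Bq/g

5.0815e+10


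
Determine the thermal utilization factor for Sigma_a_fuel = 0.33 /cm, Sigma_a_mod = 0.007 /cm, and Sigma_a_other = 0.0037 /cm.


f = Sigma_a_fuel / (Sigma_a_fuel + Sigma_a_mod + Sigma_a_other)
f = 0.33 / (0.33 + 0.007 + 0.0037)
f = 0.96859

0.96859


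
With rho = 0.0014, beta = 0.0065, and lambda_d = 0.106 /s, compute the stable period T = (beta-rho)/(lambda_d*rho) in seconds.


T = (beta - rho) / (lambda_d * rho)
T = (0.0065 - 0.0014) / (0.106 * 0.0014)
T = 34.367 s

34.367


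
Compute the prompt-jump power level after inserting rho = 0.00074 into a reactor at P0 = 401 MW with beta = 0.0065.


P1/P0 = beta / (beta - rho)
P1/P0 = 0.0065 / (0.0065 - 0.00074) = 1.128472
P1 = 401 * 1.128472 = 452.52 MW

452.52


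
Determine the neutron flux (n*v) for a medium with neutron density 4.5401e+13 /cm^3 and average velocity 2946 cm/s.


phi = n * v
phi = 4.5401e+13 * 2946
phi = 1.3375e+17 /cm^2/s

1.3375e+17


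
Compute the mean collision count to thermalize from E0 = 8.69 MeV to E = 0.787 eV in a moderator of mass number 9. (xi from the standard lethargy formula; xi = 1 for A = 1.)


xi = 1 + (A-1)^2/(2A)*ln((A-1)/(A+1)) = 0.2066007 (for A = 9)
n = ln(E0/E) / xi
n = ln(8.69e6 / 0.787) / 0.2066007
n = ln(1.104193e+07) / 0.2066007 = 78.495

78.495


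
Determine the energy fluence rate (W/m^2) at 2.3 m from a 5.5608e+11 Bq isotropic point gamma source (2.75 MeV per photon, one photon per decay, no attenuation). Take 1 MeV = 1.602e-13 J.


psi = A * E * 1.602e-13 / (4*pi*r^2)
psi = 5.5608e+11 * 2.75 * 1.602e-13 / (4*pi*2.3^2)
psi = 0.0036852 W/m^2

0.0036852


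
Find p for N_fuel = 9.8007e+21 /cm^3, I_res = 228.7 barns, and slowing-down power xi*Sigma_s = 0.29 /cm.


p = exp(-N * I * 1e-24 / (xi*Sigma_s))
p = exp(-9.8007e+21 * 228.7 * 1e-24 / 0.29)
p = 4.3987e-04

4.3987e-04


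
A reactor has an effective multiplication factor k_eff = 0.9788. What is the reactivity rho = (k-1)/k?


rho = (k_eff - 1) / k_eff
rho = (0.9788 - 1) / 0.9788
rho = -0.021659

-0.021659


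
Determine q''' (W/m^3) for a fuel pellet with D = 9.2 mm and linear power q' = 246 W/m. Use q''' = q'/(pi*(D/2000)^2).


r = D / 2 / 1000 = 9.2 / 2 / 1000 = 0.0046 m
q''' = q' / (pi * r^2)
q''' = 246 / (pi * 0.0046^2)
q''' = 3.7006e+06 W/m^3

3.7006e+06


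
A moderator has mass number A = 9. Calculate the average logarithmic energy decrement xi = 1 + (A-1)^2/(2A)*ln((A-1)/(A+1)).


xi = 1 + (A-1)^2/(2A) * ln((A-1)/(A+1))
xi = 1 + (9-1)^2/(2*9) * ln((9-1)/(9 +1))
xi = 0.20660

0.20660


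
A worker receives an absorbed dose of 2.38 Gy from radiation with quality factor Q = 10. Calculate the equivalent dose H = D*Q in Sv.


H = D * Q
H = 2.38 * 10
H = 23.800 Sv

23.800


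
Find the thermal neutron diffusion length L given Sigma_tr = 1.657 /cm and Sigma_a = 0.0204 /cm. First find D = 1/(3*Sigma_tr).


D = 1 / (3 * Sigma_tr) = 1 / (3 * 1.657) = 0.2011668 cm
L = sqrt(D / Sigma_a)
L = sqrt(0.2011668 / 0.0204)
L = 3.1402 cm

3.1402


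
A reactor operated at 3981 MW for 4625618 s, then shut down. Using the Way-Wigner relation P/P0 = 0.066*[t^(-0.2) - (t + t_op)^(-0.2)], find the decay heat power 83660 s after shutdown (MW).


P/P0 = 0.066 * [t^(-0.2) - (t + t_op)^(-0.2)]
P/P0 = 0.066 * [83660^(-0.2) - (83660 + 4625618)^(-0.2)]
P/P0 = 0.066 * [0.1036326 - 0.04628168] = 0.003785161
P = 3981 * 0.003785161 = 15.069 MW

15.069


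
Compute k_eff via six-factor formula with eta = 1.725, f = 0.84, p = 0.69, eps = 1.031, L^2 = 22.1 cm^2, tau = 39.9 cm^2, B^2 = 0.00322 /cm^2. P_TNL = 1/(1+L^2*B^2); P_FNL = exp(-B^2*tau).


k_inf = eta*f*p*eps = 1.725*0.84*0.69*1.031 = 1.030804
P_TNL = 1/(1 + L^2*B^2) = 1/(1 + 22.1*0.00322) = 0.9335656
P_FNL = exp(-B^2*tau) = exp(-0.00322*39.9) = 0.8794329
k_eff = k_inf * P_TNL * P_FNL = 1.030804 * 0.9335656 * 0.8794329
k_eff = 0.84630

0.84630


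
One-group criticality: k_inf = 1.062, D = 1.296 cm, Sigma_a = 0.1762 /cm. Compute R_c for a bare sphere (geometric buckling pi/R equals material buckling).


L^2 = D / Sigma_a = 1.296 / 0.1762 = 7.355278 cm^2
B_m^2 = (k_inf - 1) / L^2 = (1.062 - 1) / 7.355278 = 0.008429321 /cm^2
For a bare sphere: B_g = pi/R, so R_c = pi / sqrt(B_m^2)
R_c = pi / sqrt(0.008429321) = 34.218 cm

34.218


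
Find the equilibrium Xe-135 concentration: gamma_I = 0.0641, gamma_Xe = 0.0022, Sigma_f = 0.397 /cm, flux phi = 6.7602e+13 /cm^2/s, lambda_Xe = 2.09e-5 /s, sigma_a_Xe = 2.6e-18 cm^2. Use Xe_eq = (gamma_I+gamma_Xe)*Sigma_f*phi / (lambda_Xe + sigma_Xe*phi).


Xe_eq = (gamma_I + gamma_Xe) * Sigma_f * phi / (lambda_Xe + sigma_Xe * phi)
Numerator = (0.0641 + 0.0022) * 0.397 * 6.7602e+13 = 1.779359e+12
Denominator = 2.09e-5 + 2.6e-18 * 6.7602e+13 = 1.966652e-04
Xe_eq = 1.779359e+12 / 1.966652e-04 = 9.0477e+15 /cm^3

9.0477e+15


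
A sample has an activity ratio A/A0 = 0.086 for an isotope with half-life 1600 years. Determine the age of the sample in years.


lambda = ln(2) / t_half = ln(2) / 1600 = 4.332170e-04 /yr
t = -ln(A/A0) / lambda
t = -ln(0.086) / 4.332170e-04
t = 5663.2 yr

5663.2


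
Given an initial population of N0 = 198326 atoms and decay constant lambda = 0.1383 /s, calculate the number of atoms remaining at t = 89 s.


N = N0 * exp(-lambda * t)
N = 198326 * exp(-0.1383 * 89)
N = 0.89491

0.89491


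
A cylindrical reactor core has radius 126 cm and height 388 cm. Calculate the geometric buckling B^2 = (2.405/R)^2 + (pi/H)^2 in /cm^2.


B^2 = (2.405/R)^2 + (pi/H)^2
B^2 = (2.405/126)^2 + (pi/388)^2
B^2 = 4.2988e-04 /cm^2

4.2988e-04


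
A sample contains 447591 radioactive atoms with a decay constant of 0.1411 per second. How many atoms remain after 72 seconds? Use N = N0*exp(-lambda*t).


N = N0 * exp(-lambda * t)
N = 447591 * exp(-0.1411 * 72)
N = 17.330

17.330


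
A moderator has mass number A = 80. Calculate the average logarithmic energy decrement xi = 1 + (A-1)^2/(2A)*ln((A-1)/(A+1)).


xi = 1 + (A-1)^2/(2A) * ln((A-1)/(A+1))
xi = 1 + (80-1)^2/(2*80) * ln((80-1)/(80 +1))
xi = 0.024793

0.024793


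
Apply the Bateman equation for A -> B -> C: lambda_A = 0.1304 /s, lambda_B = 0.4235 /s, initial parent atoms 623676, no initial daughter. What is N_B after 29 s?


N_B(t) = lambda_A * N_A0 / (lambda_B - lambda_A) * [exp(-lambda_A*t) - exp(-lambda_B*t)]
exp(-0.1304*29) = 0.02278620; exp(-0.4235*29) = 4.636735e-06
N_B = 0.1304 * 623676 / (0.4235 - 0.1304) * (0.02278620 - 4.636735e-06)
N_B = 6321.3

6321.3


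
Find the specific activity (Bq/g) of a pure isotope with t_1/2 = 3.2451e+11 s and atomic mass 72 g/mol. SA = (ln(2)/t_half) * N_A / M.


lambda = ln(2) / t_half = ln(2) / 3.2451e+11 = 2.135981e-12 /s
SA = lambda * N_A / M
SA = 2.135981e-12 * 6.022e23 / 72
SA = 1.7865e+10 Bq/g

1.7865e+10


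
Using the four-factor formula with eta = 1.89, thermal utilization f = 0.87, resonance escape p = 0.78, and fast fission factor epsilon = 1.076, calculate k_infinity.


k_inf = eta * f * p * epsilon
k_inf = 1.89 * 0.87 * 0.78 * 1.076
k_inf = 1.3800

1.3800


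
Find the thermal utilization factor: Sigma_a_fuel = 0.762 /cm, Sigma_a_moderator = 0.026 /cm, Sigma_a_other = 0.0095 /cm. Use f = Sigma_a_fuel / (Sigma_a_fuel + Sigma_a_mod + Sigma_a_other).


f = Sigma_a_fuel / (Sigma_a_fuel + Sigma_a_mod + Sigma_a_other)
f = 0.762 / (0.762 + 0.026 + 0.0095)
f = 0.95549

0.95549


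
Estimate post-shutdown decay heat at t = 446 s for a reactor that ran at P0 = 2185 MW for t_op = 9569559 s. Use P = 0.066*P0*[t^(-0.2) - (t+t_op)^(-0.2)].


P/P0 = 0.066 * [t^(-0.2) - (t + t_op)^(-0.2)]
P/P0 = 0.066 * [446^(-0.2) - (446 + 9569559)^(-0.2)]
P/P0 = 0.066 * [0.2952113 - 0.04016221] = 0.01683324
P = 2185 * 0.01683324 = 36.781 MW

36.781


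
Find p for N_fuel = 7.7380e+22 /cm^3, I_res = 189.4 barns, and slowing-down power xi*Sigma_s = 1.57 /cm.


p = exp(-N * I * 1e-24 / (xi*Sigma_s))
p = exp(-7.7380e+22 * 189.4 * 1e-24 / 1.57)
p = 8.8290e-05

8.8290e-05


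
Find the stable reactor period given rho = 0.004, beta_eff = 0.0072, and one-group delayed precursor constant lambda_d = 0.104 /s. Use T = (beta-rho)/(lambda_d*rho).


T = (beta - rho) / (lambda_d * rho)
T = (0.0072 - 0.004) / (0.104 * 0.004)
T = 7.6923 s

7.6923


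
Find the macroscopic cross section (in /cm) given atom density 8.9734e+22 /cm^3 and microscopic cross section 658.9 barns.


Sigma = N * sigma_barns * 1e-24
Sigma = 8.9734e+22 * 658.9 * 1e-24
Sigma = 59.126 /cm

59.126


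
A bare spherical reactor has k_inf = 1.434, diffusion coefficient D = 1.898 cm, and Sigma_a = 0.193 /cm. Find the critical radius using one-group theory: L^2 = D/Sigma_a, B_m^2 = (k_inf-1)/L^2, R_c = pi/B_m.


L^2 = D / Sigma_a = 1.898 / 0.193 = 9.834197 cm^2
B_m^2 = (k_inf - 1) / L^2 = (1.434 - 1) / 9.834197 = 0.04413172 /cm^2
For a bare sphere: B_g = pi/R, so R_c = pi / sqrt(B_m^2)
R_c = pi / sqrt(0.04413172) = 14.955 cm

14.955


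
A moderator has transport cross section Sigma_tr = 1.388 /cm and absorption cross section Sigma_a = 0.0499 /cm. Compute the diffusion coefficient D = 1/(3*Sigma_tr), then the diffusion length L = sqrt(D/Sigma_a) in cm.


D = 1 / (3 * Sigma_tr) = 1 / (3 * 1.388) = 0.2401537 cm
L = sqrt(D / Sigma_a)
L = sqrt(0.2401537 / 0.0499)
L = 2.1938 cm

2.1938


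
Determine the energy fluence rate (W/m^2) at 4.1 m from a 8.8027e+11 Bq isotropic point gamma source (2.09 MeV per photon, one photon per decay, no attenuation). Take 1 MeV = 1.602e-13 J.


psi = A * E * 1.602e-13 / (4*pi*r^2)
psi = 8.8027e+11 * 2.09 * 1.602e-13 / (4*pi*4.1^2)
psi = 0.0013952 W/m^2

0.0013952


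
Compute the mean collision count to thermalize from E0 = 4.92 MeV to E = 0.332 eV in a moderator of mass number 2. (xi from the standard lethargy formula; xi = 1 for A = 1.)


xi = 1 + (A-1)^2/(2A)*ln((A-1)/(A+1)) = 0.7253469 (for A = 2)
n = ln(E0/E) / xi
n = ln(4.92e6 / 0.332) / 0.7253469
n = ln(1.481928e+07) / 0.7253469 = 22.764

22.764


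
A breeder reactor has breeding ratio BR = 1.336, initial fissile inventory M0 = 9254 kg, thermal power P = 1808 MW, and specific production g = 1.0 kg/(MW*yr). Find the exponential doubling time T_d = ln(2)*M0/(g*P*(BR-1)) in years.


Breeding gain G = BR - 1 = 1.336 - 1 = 0.336
Fissile production rate = g * P * G = 1.0 * 1808 * 0.336 = 607.488 kg/yr
T_d = ln(2) * M0 / (g * P * G)
T_d = ln(2) * 9254 / 607.488 = 10.559 yr

10.559


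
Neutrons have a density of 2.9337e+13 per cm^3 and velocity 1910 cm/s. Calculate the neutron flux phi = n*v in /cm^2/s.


phi = n * v
phi = 2.9337e+13 * 1910
phi = 5.6034e+16 /cm^2/s

5.6034e+16


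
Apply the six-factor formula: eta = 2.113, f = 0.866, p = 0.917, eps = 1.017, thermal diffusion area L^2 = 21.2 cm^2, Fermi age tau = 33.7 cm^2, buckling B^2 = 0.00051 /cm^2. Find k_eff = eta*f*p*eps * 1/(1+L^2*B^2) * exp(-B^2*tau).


k_inf = eta*f*p*eps = 2.113*0.866*0.917*1.017 = 1.706505
P_TNL = 1/(1 + L^2*B^2) = 1/(1 + 21.2*0.00051) = 0.9893036
P_FNL = exp(-B^2*tau) = exp(-0.00051*33.7) = 0.9829599
k_eff = k_inf * P_TNL * P_FNL = 1.706505 * 0.9893036 * 0.9829599
k_eff = 1.6595

1.6595


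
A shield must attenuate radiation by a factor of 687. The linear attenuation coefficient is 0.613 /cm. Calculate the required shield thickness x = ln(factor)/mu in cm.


x = ln(factor) / mu
x = ln(687) / 0.613
x = 10.656 cm

10.656


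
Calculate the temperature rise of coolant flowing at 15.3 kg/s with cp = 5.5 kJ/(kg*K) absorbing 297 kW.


dT = Q / (m_dot * cp)
dT = 297 / (15.3 * 5.5)
dT = 3.5294 C

3.5294


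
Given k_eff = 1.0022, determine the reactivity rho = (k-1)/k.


rho = (k_eff - 1) / k_eff
rho = (1.0022 - 1) / 1.0022
rho = 0.0021952

0.0021952


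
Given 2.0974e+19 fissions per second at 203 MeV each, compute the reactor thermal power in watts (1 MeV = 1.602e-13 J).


P = fission_rate * E_MeV * 1.602e-13
P = 2.0974e+19 * 203 * 1.602e-13
P = 6.8209e+08 W

6.8209e+08


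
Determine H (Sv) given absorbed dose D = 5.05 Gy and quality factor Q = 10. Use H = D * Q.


H = D * Q
H = 5.05 * 10
H = 50.500 Sv

50.500


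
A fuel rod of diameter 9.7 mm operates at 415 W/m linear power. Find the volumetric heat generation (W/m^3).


r = D / 2 / 1000 = 9.7 / 2 / 1000 = 0.00485 m
q''' = q' / (pi * r^2)
q''' = 415 / (pi * 0.00485^2)
q''' = 5.6158e+06 W/m^3

5.6158e+06


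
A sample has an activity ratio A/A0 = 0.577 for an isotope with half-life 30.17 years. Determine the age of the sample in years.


lambda = ln(2) / t_half = ln(2) / 30.17 = 0.02297472 /yr
t = -ln(A/A0) / lambda
t = -ln(0.577) / 0.02297472
t = 23.936 yr

23.936


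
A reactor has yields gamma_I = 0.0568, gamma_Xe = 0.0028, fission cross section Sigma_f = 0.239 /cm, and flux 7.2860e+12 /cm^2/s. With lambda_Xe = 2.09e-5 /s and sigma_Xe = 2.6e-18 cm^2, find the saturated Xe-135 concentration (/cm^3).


Xe_eq = (gamma_I + gamma_Xe) * Sigma_f * phi / (lambda_Xe + sigma_Xe * phi)
Numerator = (0.0568 + 0.0028) * 0.239 * 7.2860e+12 = 1.037847e+11
Denominator = 2.09e-5 + 2.6e-18 * 7.2860e+12 = 3.984360e-05
Xe_eq = 1.037847e+11 / 3.984360e-05 = 2.6048e+15 /cm^3

2.6048e+15


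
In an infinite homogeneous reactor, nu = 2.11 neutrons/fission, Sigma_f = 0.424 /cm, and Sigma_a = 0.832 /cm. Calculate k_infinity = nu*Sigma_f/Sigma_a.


k_inf = nu * Sigma_f / Sigma_a
k_inf = 2.11 * 0.424 / 0.832
k_inf = 1.0753

1.0753


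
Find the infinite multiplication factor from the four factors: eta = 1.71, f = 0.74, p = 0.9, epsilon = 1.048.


k_inf = eta * f * p * epsilon
k_inf = 1.71 * 0.74 * 0.9 * 1.048
k_inf = 1.1935

1.1935


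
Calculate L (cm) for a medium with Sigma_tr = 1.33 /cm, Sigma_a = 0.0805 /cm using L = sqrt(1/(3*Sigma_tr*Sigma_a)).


D = 1 / (3 * Sigma_tr) = 1 / (3 * 1.33) = 0.2506266 cm
L = sqrt(D / Sigma_a)
L = sqrt(0.2506266 / 0.0805)
L = 1.7645 cm

1.7645


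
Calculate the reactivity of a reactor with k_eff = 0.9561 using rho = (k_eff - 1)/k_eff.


rho = (k_eff - 1) / k_eff
rho = (0.9561 - 1) / 0.9561
rho = -0.045916

-0.045916


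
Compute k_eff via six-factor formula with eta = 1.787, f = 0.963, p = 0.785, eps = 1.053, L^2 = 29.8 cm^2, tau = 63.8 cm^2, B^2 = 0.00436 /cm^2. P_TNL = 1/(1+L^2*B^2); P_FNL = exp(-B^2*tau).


k_inf = eta*f*p*eps = 1.787*0.963*0.785*1.053 = 1.422489
P_TNL = 1/(1 + L^2*B^2) = 1/(1 + 29.8*0.00436) = 0.8850121
P_FNL = exp(-B^2*tau) = exp(-0.00436*63.8) = 0.7571696
k_eff = k_inf * P_TNL * P_FNL = 1.422489 * 0.8850121 * 0.7571696
k_eff = 0.95322

0.95322


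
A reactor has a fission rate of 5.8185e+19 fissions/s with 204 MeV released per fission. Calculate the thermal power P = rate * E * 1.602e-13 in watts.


P = fission_rate * E_MeV * 1.602e-13
P = 5.8185e+19 * 204 * 1.602e-13
P = 1.9015e+09 W

1.9015e+09


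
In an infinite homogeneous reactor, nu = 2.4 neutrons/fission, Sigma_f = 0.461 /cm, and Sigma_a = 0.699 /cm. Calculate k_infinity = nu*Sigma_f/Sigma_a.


k_inf = nu * Sigma_f / Sigma_a
k_inf = 2.4 * 0.461 / 0.699
k_inf = 1.5828

1.5828


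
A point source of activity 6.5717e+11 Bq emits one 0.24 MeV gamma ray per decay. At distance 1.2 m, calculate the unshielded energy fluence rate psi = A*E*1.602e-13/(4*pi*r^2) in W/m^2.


psi = A * E * 1.602e-13 / (4*pi*r^2)
psi = 6.5717e+11 * 0.24 * 1.602e-13 / (4*pi*1.2^2)
psi = 0.0013963 W/m^2

0.0013963


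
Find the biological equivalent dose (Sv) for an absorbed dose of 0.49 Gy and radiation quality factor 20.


H = D * Q
H = 0.49 * 20
H = 9.8000 Sv

9.8000


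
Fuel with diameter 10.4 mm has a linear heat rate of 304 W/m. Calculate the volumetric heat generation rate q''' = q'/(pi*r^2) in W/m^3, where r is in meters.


r = D / 2 / 1000 = 10.4 / 2 / 1000 = 0.0052 m
q''' = q' / (pi * r^2)
q''' = 304 / (pi * 0.0052^2)
q''' = 3.5786e+06 W/m^3

3.5786e+06


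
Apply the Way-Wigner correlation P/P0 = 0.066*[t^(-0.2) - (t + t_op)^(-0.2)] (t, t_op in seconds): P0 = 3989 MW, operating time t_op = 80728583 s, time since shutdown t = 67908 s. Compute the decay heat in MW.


P/P0 = 0.066 * [t^(-0.2) - (t + t_op)^(-0.2)]
P/P0 = 0.066 * [67908^(-0.2) - (67908 + 80728583)^(-0.2)]
P/P0 = 0.066 * [0.1080478 - 0.02621329] = 0.005401078
P = 3989 * 0.005401078 = 21.545 MW

21.545


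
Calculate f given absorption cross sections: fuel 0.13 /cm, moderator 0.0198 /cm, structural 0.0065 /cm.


f = Sigma_a_fuel / (Sigma_a_fuel + Sigma_a_mod + Sigma_a_other)
f = 0.13 / (0.13 + 0.0198 + 0.0065)
f = 0.83173

0.83173


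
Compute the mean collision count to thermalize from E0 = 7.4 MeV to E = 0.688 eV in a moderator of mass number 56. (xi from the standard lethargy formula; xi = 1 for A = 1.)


xi = 1 + (A-1)^2/(2A)*ln((A-1)/(A+1)) = 0.03529286 (for A = 56)
n = ln(E0/E) / xi
n = ln(7.4e6 / 0.688) / 0.03529286
n = ln(1.075581e+07) / 0.03529286 = 458.76

458.76


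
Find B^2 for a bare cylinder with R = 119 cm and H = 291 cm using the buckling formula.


B^2 = (2.405/R)^2 + (pi/H)^2
B^2 = (2.405/119)^2 + (pi/291)^2
B^2 = 5.2500e-04 /cm^2

5.2500e-04


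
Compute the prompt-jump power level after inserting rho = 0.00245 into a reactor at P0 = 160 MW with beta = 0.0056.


P1/P0 = beta / (beta - rho)
P1/P0 = 0.0056 / (0.0056 - 0.00245) = 1.777778
P1 = 160 * 1.777778 = 284.44 MW

284.44


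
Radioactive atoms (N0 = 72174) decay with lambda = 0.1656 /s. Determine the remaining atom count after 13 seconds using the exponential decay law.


N = N0 * exp(-lambda * t)
N = 72174 * exp(-0.1656 * 13)
N = 8383.6

8383.6


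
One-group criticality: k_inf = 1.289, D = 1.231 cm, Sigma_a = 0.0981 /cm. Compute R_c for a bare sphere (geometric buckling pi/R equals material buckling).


L^2 = D / Sigma_a = 1.231 / 0.0981 = 12.54842 cm^2
B_m^2 = (k_inf - 1) / L^2 = (1.289 - 1) / 12.54842 = 0.02303079 /cm^2
For a bare sphere: B_g = pi/R, so R_c = pi / sqrt(B_m^2)
R_c = pi / sqrt(0.02303079) = 20.701 cm

20.701


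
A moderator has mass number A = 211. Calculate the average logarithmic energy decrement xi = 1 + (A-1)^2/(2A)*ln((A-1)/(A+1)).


xi = 1 + (A-1)^2/(2A) * ln((A-1)/(A+1))
xi = 1 + (211-1)^2/(2*211) * ln((211-1)/(211 +1))
xi = 0.0094488

0.0094488


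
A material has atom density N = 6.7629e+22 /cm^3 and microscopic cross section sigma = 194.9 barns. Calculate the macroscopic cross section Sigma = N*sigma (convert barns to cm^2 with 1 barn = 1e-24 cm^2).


Sigma = N * sigma_barns * 1e-24
Sigma = 6.7629e+22 * 194.9 * 1e-24
Sigma = 13.181 /cm

13.181


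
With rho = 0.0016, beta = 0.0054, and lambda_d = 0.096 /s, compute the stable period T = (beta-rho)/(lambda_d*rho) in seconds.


T = (beta - rho) / (lambda_d * rho)
T = (0.0054 - 0.0016) / (0.096 * 0.0016)
T = 24.740 s

24.740


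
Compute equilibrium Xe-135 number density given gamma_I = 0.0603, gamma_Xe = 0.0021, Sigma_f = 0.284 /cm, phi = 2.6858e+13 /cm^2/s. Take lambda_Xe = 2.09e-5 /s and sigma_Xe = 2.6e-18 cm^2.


Xe_eq = (gamma_I + gamma_Xe) * Sigma_f * phi / (lambda_Xe + sigma_Xe * phi)
Numerator = (0.0603 + 0.0021) * 0.284 * 2.6858e+13 = 4.759667e+11
Denominator = 2.09e-5 + 2.6e-18 * 2.6858e+13 = 9.073080e-05
Xe_eq = 4.759667e+11 / 9.073080e-05 = 5.2459e+15 /cm^3

5.2459e+15


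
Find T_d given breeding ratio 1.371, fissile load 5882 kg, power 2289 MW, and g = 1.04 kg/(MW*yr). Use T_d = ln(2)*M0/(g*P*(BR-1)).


Breeding gain G = BR - 1 = 1.371 - 1 = 0.371
Fissile production rate = g * P * G = 1.04 * 2289 * 0.371 = 883.18776 kg/yr
T_d = ln(2) * M0 / (g * P * G)
T_d = ln(2) * 5882 / 883.18776 = 4.6163 yr

4.6163


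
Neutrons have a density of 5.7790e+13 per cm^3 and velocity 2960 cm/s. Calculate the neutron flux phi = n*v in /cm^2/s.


phi = n * v
phi = 5.7790e+13 * 2960
phi = 1.7106e+17 /cm^2/s

1.7106e+17


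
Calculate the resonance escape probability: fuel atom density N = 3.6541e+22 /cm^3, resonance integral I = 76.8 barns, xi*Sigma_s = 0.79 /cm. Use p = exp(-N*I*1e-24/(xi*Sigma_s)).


p = exp(-N * I * 1e-24 / (xi*Sigma_s))
p = exp(-3.6541e+22 * 76.8 * 1e-24 / 0.79)
p = 0.028657

0.028657


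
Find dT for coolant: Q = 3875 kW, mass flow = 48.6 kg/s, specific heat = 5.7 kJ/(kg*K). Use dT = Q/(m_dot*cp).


dT = Q / (m_dot * cp)
dT = 3875 / (48.6 * 5.7)
dT = 13.988 C

13.988


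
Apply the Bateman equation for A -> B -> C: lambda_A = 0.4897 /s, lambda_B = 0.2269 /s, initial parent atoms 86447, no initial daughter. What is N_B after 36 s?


N_B(t) = lambda_A * N_A0 / (lambda_B - lambda_A) * [exp(-lambda_A*t) - exp(-lambda_B*t)]
exp(-0.4897*36) = 2.206662e-08; exp(-0.2269*36) = 2.834712e-04
N_B = 0.4897 * 86447 / (0.2269 - 0.4897) * (2.206662e-08 - 2.834712e-04)
N_B = 45.659

45.659


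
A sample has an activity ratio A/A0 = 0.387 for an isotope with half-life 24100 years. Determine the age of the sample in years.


lambda = ln(2) / t_half = ln(2) / 24100 = 2.876129e-05 /yr
t = -ln(A/A0) / lambda
t = -ln(0.387) / 2.876129e-05
t = 33007 yr

33007


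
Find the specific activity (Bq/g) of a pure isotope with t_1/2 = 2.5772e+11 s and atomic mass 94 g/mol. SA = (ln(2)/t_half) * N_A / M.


lambda = ln(2) / t_half = ln(2) / 2.5772e+11 = 2.689536e-12 /s
SA = lambda * N_A / M
SA = 2.689536e-12 * 6.022e23 / 94
SA = 1.7230e+10 Bq/g

1.7230e+10


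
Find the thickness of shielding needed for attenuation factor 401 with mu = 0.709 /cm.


x = ln(factor) / mu
x = ln(401) / 0.709
x = 8.4541 cm

8.4541


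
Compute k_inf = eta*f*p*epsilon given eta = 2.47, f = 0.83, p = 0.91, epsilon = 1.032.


k_inf = eta * f * p * epsilon
k_inf = 2.47 * 0.83 * 0.91 * 1.032
k_inf = 1.9253

1.9253


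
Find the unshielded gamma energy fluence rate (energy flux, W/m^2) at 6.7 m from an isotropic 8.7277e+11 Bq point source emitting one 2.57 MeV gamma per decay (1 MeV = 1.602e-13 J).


psi = A * E * 1.602e-13 / (4*pi*r^2)
psi = 8.7277e+11 * 2.57 * 1.602e-13 / (4*pi*6.7^2)
psi = 6.3699e-04 W/m^2

6.3699e-04


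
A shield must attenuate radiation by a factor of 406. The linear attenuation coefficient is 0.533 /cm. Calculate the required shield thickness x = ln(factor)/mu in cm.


x = ln(factor) / mu
x = ln(406) / 0.533
x = 11.269 cm

11.269


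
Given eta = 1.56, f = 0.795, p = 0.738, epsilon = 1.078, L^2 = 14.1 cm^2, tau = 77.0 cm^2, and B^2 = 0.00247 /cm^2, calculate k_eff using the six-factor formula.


k_inf = eta*f*p*eps = 1.56*0.795*0.738*1.078 = 0.9866585
P_TNL = 1/(1 + L^2*B^2) = 1/(1 + 14.1*0.00247) = 0.9663451
P_FNL = exp(-B^2*tau) = exp(-0.00247*77.0) = 0.8268020
k_eff = k_inf * P_TNL * P_FNL = 0.9866585 * 0.9663451 * 0.8268020
k_eff = 0.78832

0.78832


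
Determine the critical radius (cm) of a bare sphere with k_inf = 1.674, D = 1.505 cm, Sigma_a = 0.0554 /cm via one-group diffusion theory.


L^2 = D / Sigma_a = 1.505 / 0.0554 = 27.16606 cm^2
B_m^2 = (k_inf - 1) / L^2 = (1.674 - 1) / 27.16606 = 0.02481037 /cm^2
For a bare sphere: B_g = pi/R, so R_c = pi / sqrt(B_m^2)
R_c = pi / sqrt(0.02481037) = 19.945 cm

19.945


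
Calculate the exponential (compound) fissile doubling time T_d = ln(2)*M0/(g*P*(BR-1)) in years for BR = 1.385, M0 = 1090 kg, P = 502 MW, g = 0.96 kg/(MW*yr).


Breeding gain G = BR - 1 = 1.385 - 1 = 0.385
Fissile production rate = g * P * G = 0.96 * 502 * 0.385 = 185.5392 kg/yr
T_d = ln(2) * M0 / (g * P * G)
T_d = ln(2) * 1090 / 185.5392 = 4.0721 yr

4.0721


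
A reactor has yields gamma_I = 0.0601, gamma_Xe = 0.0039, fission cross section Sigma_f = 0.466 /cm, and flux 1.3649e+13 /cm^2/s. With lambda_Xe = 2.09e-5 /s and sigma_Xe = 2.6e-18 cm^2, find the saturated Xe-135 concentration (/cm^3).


Xe_eq = (gamma_I + gamma_Xe) * Sigma_f * phi / (lambda_Xe + sigma_Xe * phi)
Numerator = (0.0601 + 0.0039) * 0.466 * 1.3649e+13 = 4.070678e+11
Denominator = 2.09e-5 + 2.6e-18 * 1.3649e+13 = 5.638740e-05
Xe_eq = 4.070678e+11 / 5.638740e-05 = 7.2191e+15 /cm^3

7.2191e+15


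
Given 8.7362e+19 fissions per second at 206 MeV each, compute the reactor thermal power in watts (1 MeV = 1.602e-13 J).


P = fission_rate * E_MeV * 1.602e-13
P = 8.7362e+19 * 206 * 1.602e-13
P = 2.8831e+09 W

2.8831e+09


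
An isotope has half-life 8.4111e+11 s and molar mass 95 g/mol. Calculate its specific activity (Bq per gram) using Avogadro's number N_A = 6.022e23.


lambda = ln(2) / t_half = ln(2) / 8.4111e+11 = 8.240862e-13 /s
SA = lambda * N_A / M
SA = 8.240862e-13 * 6.022e23 / 95
SA = 5.2238e+09 Bq/g

5.2238e+09


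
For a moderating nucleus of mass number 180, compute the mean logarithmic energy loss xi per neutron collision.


xi = 1 + (A-1)^2/(2A) * ln((A-1)/(A+1))
xi = 1 + (180-1)^2/(2*180) * ln((180-1)/(180 +1))
xi = 0.011070

0.011070


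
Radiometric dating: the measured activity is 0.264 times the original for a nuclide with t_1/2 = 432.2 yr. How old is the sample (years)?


lambda = ln(2) / t_half = ln(2) / 432.2 = 0.001603765 /yr
t = -ln(A/A0) / lambda
t = -ln(0.264) / 0.001603765
t = 830.42 yr

830.42


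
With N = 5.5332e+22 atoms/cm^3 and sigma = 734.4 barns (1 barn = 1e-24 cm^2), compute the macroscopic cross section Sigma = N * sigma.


Sigma = N * sigma_barns * 1e-24
Sigma = 5.5332e+22 * 734.4 * 1e-24
Sigma = 40.636 /cm

40.636


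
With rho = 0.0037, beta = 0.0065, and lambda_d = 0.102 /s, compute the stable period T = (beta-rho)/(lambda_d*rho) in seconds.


T = (beta - rho) / (lambda_d * rho)
T = (0.0065 - 0.0037) / (0.102 * 0.0037)
T = 7.4192 s

7.4192


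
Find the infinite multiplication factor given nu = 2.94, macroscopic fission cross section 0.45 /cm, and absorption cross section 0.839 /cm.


k_inf = nu * Sigma_f / Sigma_a
k_inf = 2.94 * 0.45 / 0.839
k_inf = 1.5769

1.5769


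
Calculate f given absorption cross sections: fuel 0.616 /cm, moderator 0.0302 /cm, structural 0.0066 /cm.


f = Sigma_a_fuel / (Sigma_a_fuel + Sigma_a_mod + Sigma_a_other)
f = 0.616 / (0.616 + 0.0302 + 0.0066)
f = 0.94363

0.94363


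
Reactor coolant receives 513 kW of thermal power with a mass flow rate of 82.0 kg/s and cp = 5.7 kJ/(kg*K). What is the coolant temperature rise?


dT = Q / (m_dot * cp)
dT = 513 / (82.0 * 5.7)
dT = 1.0976 C

1.0976


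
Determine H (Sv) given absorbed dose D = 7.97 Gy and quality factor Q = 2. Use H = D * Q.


H = D * Q
H = 7.97 * 2
H = 15.940 Sv

15.940


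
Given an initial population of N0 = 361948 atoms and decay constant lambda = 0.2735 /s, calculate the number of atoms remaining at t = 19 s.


N = N0 * exp(-lambda * t)
N = 361948 * exp(-0.2735 * 19)
N = 2003.7

2003.7


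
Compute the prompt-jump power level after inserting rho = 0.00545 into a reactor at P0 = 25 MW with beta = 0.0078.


P1/P0 = beta / (beta - rho)
P1/P0 = 0.0078 / (0.0078 - 0.00545) = 3.319149
P1 = 25 * 3.319149 = 82.979 MW

82.979


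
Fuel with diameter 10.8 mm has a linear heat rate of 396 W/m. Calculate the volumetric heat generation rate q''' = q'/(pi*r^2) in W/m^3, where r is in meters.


r = D / 2 / 1000 = 10.8 / 2 / 1000 = 0.0054 m
q''' = q' / (pi * r^2)
q''' = 396 / (pi * 0.0054^2)
q''' = 4.3227e+06 W/m^3

4.3227e+06


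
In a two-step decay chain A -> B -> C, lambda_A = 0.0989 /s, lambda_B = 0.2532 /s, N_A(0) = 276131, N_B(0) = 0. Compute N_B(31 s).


N_B(t) = lambda_A * N_A0 / (lambda_B - lambda_A) * [exp(-lambda_A*t) - exp(-lambda_B*t)]
exp(-0.0989*31) = 0.04661187; exp(-0.2532*31) = 3.900639e-04
N_B = 0.0989 * 276131 / (0.2532 - 0.0989) * (0.04661187 - 3.900639e-04)
N_B = 8180.7

8180.7


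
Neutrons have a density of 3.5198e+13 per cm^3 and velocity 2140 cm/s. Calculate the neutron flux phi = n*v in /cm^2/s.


phi = n * v
phi = 3.5198e+13 * 2140
phi = 7.5324e+16 /cm^2/s

7.5324e+16


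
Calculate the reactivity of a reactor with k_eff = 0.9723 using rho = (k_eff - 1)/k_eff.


rho = (k_eff - 1) / k_eff
rho = (0.9723 - 1) / 0.9723
rho = -0.028489

-0.028489


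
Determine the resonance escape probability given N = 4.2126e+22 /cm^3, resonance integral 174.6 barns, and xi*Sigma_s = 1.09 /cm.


p = exp(-N * I * 1e-24 / (xi*Sigma_s))
p = exp(-4.2126e+22 * 174.6 * 1e-24 / 1.09)
p = 0.0011734

0.0011734


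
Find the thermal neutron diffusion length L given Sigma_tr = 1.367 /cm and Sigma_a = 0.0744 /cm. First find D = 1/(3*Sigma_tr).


D = 1 / (3 * Sigma_tr) = 1 / (3 * 1.367) = 0.2438430 cm
L = sqrt(D / Sigma_a)
L = sqrt(0.2438430 / 0.0744)
L = 1.8104 cm

1.8104


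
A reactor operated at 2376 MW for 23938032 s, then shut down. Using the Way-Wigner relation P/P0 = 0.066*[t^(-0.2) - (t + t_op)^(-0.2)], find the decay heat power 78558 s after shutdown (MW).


P/P0 = 0.066 * [t^(-0.2) - (t + t_op)^(-0.2)]
P/P0 = 0.066 * [78558^(-0.2) - (78558 + 23938032)^(-0.2)]
P/P0 = 0.066 * [0.1049450 - 0.03341164] = 0.004721202
P = 2376 * 0.004721202 = 11.218 MW

11.218
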